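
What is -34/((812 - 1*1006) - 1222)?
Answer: 17/708 ≈ 0.024011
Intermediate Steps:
-34/((812 - 1*1006) - 1222) = -34/((812 - 1006) - 1222) = -34/(-194 - 1222) = -34/(-1416) = -34*(-1/1416) = 17/708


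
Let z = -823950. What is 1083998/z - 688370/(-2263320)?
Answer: -3493059059/3453449100 ≈ -1.0115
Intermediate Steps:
1083998/z - 688370/(-2263320) = 1083998/(-823950) - 688370/(-2263320) = 1083998*(-1/823950) - 688370*(-1/2263320) = -541999/411975 + 68837/226332 = -3493059059/3453449100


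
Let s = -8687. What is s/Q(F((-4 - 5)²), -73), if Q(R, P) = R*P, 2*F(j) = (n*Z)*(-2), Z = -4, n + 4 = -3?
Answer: -17/4 ≈ -4.2500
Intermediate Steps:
n = -7 (n = -4 - 3 = -7)
F(j) = -28 (F(j) = (-7*(-4)*(-2))/2 = (28*(-2))/2 = (½)*(-56) = -28)
Q(R, P) = P*R
s/Q(F((-4 - 5)²), -73) = -8687/((-73*(-28))) = -8687/2044 = -8687*1/2044 = -17/4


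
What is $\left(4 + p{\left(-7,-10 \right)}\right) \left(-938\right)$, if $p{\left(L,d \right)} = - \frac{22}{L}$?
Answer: $-6700$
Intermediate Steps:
$\left(4 + p{\left(-7,-10 \right)}\right) \left(-938\right) = \left(4 - \frac{22}{-7}\right) \left(-938\right) = \left(4 - - \frac{22}{7}\right) \left(-938\right) = \left(4 + \frac{22}{7}\right) \left(-938\right) = \frac{50}{7} \left(-938\right) = -6700$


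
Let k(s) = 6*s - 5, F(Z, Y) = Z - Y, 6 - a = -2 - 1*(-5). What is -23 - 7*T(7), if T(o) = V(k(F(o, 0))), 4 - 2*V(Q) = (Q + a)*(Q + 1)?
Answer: 5283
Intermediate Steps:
a = 3 (a = 6 - (-2 - 1*(-5)) = 6 - (-2 + 5) = 6 - 1*3 = 6 - 3 = 3)
k(s) = -5 + 6*s
V(Q) = 2 - (1 + Q)*(3 + Q)/2 (V(Q) = 2 - (Q + 3)*(Q + 1)/2 = 2 - (3 + Q)*(1 + Q)/2 = 2 - (1 + Q)*(3 + Q)/2)
T(o) = 21/2 - 12*o - (-5 + 6*o)²/2 (T(o) = ½ - 2*(-5 + 6*(o - 1*0)) - (-5 + 6*(o - 1*0))²/2 = ½ - 2*(-5 + 6*(o + 0)) - (-5 + 6*(o + 0))²/2 = ½ - 2*(-5 + 6*o) - (-5 + 6*o)²/2 = ½ + (10 - 12*o) - (-5 + 6*o)²/2 = 21/2 - 12*o - (-5 + 6*o)²/2)
-23 - 7*T(7) = -23 - 7*(-2 - 18*7² + 18*7) = -23 - 7*(-2 - 18*49 + 126) = -23 - 7*(-2 - 882 + 126) = -23 - 7*(-758) = -23 + 5306 = 5283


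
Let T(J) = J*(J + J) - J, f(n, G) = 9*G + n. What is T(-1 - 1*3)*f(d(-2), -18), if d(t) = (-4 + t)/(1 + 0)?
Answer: -6048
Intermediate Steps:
d(t) = -4 + t (d(t) = (-4 + t)/1 = (-4 + t)*1 = -4 + t)
f(n, G) = n + 9*G
T(J) = -J + 2*J**2 (T(J) = J*(2*J) - J = 2*J**2 - J = -J + 2*J**2)
T(-1 - 1*3)*f(d(-2), -18) = ((-1 - 1*3)*(-1 + 2*(-1 - 1*3)))*((-4 - 2) + 9*(-18)) = ((-1 - 3)*(-1 + 2*(-1 - 3)))*(-6 - 162) = -4*(-1 + 2*(-4))*(-168) = -4*(-1 - 8)*(-168) = -4*(-9)*(-168) = 36*(-168) = -6048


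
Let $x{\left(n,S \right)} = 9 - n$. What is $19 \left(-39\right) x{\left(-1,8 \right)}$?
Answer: $-7410$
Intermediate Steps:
$19 \left(-39\right) x{\left(-1,8 \right)} = 19 \left(-39\right) \left(9 - -1\right) = - 741 \left(9 + 1\right) = \left(-741\right) 10 = -7410$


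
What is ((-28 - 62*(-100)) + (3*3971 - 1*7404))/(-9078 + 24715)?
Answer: 10681/15637 ≈ 0.68306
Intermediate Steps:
((-28 - 62*(-100)) + (3*3971 - 1*7404))/(-9078 + 24715) = ((-28 + 6200) + (11913 - 7404))/15637 = (6172 + 4509)*(1/15637) = 10681*(1/15637) = 10681/15637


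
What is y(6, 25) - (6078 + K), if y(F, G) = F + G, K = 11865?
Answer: -17912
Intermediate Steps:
y(6, 25) - (6078 + K) = (6 + 25) - (6078 + 11865) = 31 - 1*17943 = 31 - 17943 = -17912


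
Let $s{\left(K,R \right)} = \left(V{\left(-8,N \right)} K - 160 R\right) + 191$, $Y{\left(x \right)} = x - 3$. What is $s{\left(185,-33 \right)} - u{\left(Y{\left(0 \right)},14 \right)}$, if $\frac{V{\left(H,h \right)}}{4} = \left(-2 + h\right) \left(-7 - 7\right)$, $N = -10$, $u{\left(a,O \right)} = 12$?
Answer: $129779$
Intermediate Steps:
$Y{\left(x \right)} = -3 + x$
$V{\left(H,h \right)} = 112 - 56 h$ ($V{\left(H,h \right)} = 4 \left(-2 + h\right) \left(-7 - 7\right) = 4 \left(-2 + h\right) \left(-14\right) = 4 \left(28 - 14 h\right) = 112 - 56 h$)
$s{\left(K,R \right)} = 191 - 160 R + 672 K$ ($s{\left(K,R \right)} = \left(\left(112 - -560\right) K - 160 R\right) + 191 = \left(\left(112 + 560\right) K - 160 R\right) + 191 = \left(672 K - 160 R\right) + 191 = \left(- 160 R + 672 K\right) + 191 = 191 - 160 R + 672 K$)
$s{\left(185,-33 \right)} - u{\left(Y{\left(0 \right)},14 \right)} = \left(191 - -5280 + 672 \cdot 185\right) - 12 = \left(191 + 5280 + 124320\right) - 12 = 129791 - 12 = 129779$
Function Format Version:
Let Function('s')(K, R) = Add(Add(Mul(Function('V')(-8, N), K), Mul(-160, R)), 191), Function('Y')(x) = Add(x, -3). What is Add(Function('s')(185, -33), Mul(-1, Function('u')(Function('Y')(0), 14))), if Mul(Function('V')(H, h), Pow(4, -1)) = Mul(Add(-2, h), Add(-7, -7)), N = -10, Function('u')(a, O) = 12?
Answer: 129779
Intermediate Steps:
Function('Y')(x) = Add(-3, x)
Function('V')(H, h) = Add(112, Mul(-56, h)) (Function('V')(H, h) = Mul(4, Mul(Add(-2, h), Add(-7, -7))) = Mul(4, Mul(Add(-2, h), -14)) = Mul(4, Add(28, Mul(-14, h))) = Add(112, Mul(-56, h)))
Function('s')(K, R) = Add(191, Mul(-160, R), Mul(672, K)) (Function('s')(K, R) = Add(Add(Mul(Add(112, Mul(-56, -10)), K), Mul(-160, R)), 191) = Add(Add(Mul(Add(112, 560), K), Mul(-160, R)), 191) = Add(Add(Mul(672, K), Mul(-160, R)), 191) = Add(Add(Mul(-160, R), Mul(672, K)), 191) = Add(191, Mul(-160, R), Mul(672, K)))
Add(Function('s')(185, -33), Mul(-1, Function('u')(Function('Y')(0), 14))) = Add(Add(191, Mul(-160, -33), Mul(672, 185)), Mul(-1, 12)) = Add(Add(191, 5280, 124320), -12) = Add(129791, -12) = 129779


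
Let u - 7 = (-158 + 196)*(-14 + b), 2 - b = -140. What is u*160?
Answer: 779360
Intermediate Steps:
b = 142 (b = 2 - 1*(-140) = 2 + 140 = 142)
u = 4871 (u = 7 + (-158 + 196)*(-14 + 142) = 7 + 38*128 = 7 + 4864 = 4871)
u*160 = 4871*160 = 779360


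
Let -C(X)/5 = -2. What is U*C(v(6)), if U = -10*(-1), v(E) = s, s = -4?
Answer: 100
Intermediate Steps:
v(E) = -4
C(X) = 10 (C(X) = -5*(-2) = 10)
U = 10
U*C(v(6)) = 10*10 = 100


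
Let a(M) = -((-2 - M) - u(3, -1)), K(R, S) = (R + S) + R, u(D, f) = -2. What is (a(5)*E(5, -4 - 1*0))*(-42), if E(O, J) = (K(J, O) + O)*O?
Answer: -2100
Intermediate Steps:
K(R, S) = S + 2*R
a(M) = M (a(M) = -((-2 - M) - 1*(-2)) = -((-2 - M) + 2) = -(-1)*M = M)
E(O, J) = O*(2*J + 2*O) (E(O, J) = ((O + 2*J) + O)*O = (2*J + 2*O)*O = O*(2*J + 2*O))
(a(5)*E(5, -4 - 1*0))*(-42) = (5*(2*5*((-4 - 1*0) + 5)))*(-42) = (5*(2*5*((-4 + 0) + 5)))*(-42) = (5*(2*5*(-4 + 5)))*(-42) = (5*(2*5*1))*(-42) = (5*10)*(-42) = 50*(-42) = -2100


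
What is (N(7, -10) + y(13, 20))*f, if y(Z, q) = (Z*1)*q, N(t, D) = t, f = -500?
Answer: -133500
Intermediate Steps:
y(Z, q) = Z*q
(N(7, -10) + y(13, 20))*f = (7 + 13*20)*(-500) = (7 + 260)*(-500) = 267*(-500) = -133500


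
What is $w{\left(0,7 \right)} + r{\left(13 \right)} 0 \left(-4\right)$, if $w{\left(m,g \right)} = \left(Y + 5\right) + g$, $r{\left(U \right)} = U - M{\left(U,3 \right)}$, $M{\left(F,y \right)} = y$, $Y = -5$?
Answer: $7$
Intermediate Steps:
$r{\left(U \right)} = -3 + U$ ($r{\left(U \right)} = U - 3 = -3 + U$)
$w{\left(m,g \right)} = g$ ($w{\left(m,g \right)} = \left(-5 + 5\right) + g = 0 + g = g$)
$w{\left(0,7 \right)} + r{\left(13 \right)} 0 \left(-4\right) = 7 + \left(-3 + 13\right) 0 \left(-4\right) = 7 + 10 \cdot 0 = 7 + 0 = 7$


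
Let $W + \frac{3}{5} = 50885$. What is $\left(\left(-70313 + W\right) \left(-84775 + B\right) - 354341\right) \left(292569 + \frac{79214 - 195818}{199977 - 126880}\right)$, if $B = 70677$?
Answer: $\frac{29250433996066823001}{365485} \approx 8.0032 \cdot 10^{13}$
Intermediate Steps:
$W = \frac{254422}{5}$ ($W = - \frac{3}{5} + 50885 = \frac{254422}{5} \approx 50884.0$)
$\left(\left(-70313 + W\right) \left(-84775 + B\right) - 354341\right) \left(292569 + \frac{79214 - 195818}{199977 - 126880}\right) = \left(\left(-70313 + \frac{254422}{5}\right) \left(-84775 + 70677\right) - 354341\right) \left(292569 + \frac{79214 - 195818}{199977 - 126880}\right) = \left(\left(- \frac{97143}{5}\right) \left(-14098\right) - 354341\right) \left(292569 - \frac{116604}{73097}\right) = \left(\frac{1369522014}{5} - 354341\right) \left(292569 - \frac{116604}{73097}\right) = \frac{1367750309 \left(292569 - \frac{116604}{73097}\right)}{5} = \frac{1367750309}{5} \cdot \frac{21385799589}{73097} = \frac{29250433996066823001}{365485}$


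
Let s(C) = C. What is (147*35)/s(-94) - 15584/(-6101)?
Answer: -29924749/573494 ≈ -52.180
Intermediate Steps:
(147*35)/s(-94) - 15584/(-6101) = (147*35)/(-94) - 15584/(-6101) = 5145*(-1/94) - 15584*(-1/6101) = -5145/94 + 15584/6101 = -29924749/573494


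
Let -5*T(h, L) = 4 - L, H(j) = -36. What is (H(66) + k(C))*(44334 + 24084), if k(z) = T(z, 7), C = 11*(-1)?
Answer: -12109986/5 ≈ -2.4220e+6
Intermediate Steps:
T(h, L) = -4/5 + L/5 (T(h, L) = -(4 - L)/5 = -4/5 + L/5)
C = -11
k(z) = 3/5 (k(z) = -4/5 + (1/5)*7 = -4/5 + 7/5 = 3/5)
(H(66) + k(C))*(44334 + 24084) = (-36 + 3/5)*(44334 + 24084) = -177/5*68418 = -12109986/5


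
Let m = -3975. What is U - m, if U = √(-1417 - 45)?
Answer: 3975 + I*√1462 ≈ 3975.0 + 38.236*I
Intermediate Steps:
U = I*√1462 (U = √(-1462) = I*√1462 ≈ 38.236*I)
U - m = I*√1462 - 1*(-3975) = I*√1462 + 3975 = 3975 + I*√1462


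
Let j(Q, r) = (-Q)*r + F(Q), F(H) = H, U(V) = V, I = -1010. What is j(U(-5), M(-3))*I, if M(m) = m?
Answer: 20200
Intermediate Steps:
j(Q, r) = Q - Q*r (j(Q, r) = (-Q)*r + Q = -Q*r + Q = Q - Q*r)
j(U(-5), M(-3))*I = -5*(1 - 1*(-3))*(-1010) = -5*(1 + 3)*(-1010) = -5*4*(-1010) = -20*(-1010) = 20200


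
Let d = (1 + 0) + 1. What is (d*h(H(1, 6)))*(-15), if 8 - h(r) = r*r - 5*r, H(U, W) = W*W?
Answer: 33240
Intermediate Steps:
H(U, W) = W²
d = 2 (d = 1 + 1 = 2)
h(r) = 8 - r² + 5*r (h(r) = 8 - (r*r - 5*r) = 8 - (r² - 5*r) = 8 + (-r² + 5*r) = 8 - r² + 5*r)
(d*h(H(1, 6)))*(-15) = (2*(8 - (6²)² + 5*6²))*(-15) = (2*(8 - 1*36² + 5*36))*(-15) = (2*(8 - 1*1296 + 180))*(-15) = (2*(8 - 1296 + 180))*(-15) = (2*(-1108))*(-15) = -2216*(-15) = 33240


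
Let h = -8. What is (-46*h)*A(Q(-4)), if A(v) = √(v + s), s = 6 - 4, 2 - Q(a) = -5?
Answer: 1104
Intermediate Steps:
Q(a) = 7 (Q(a) = 2 - 1*(-5) = 2 + 5 = 7)
s = 2
A(v) = √(2 + v) (A(v) = √(v + 2) = √(2 + v))
(-46*h)*A(Q(-4)) = (-46*(-8))*√(2 + 7) = 368*√9 = 368*3 = 1104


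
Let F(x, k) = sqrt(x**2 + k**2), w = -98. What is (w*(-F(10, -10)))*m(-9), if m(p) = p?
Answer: -8820*sqrt(2) ≈ -12473.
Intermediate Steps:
F(x, k) = sqrt(k**2 + x**2)
(w*(-F(10, -10)))*m(-9) = -(-98)*sqrt((-10)**2 + 10**2)*(-9) = -(-98)*sqrt(100 + 100)*(-9) = -(-98)*sqrt(200)*(-9) = -(-98)*10*sqrt(2)*(-9) = -(-980)*sqrt(2)*(-9) = (980*sqrt(2))*(-9) = -8820*sqrt(2)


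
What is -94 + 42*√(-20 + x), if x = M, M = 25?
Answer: -94 + 42*√5 ≈ -0.085145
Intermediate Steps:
x = 25
-94 + 42*√(-20 + x) = -94 + 42*√(-20 + 25) = -94 + 42*√5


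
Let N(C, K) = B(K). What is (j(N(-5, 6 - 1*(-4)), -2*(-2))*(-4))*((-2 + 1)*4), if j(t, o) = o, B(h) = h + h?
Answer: 64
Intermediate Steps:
B(h) = 2*h
N(C, K) = 2*K
(j(N(-5, 6 - 1*(-4)), -2*(-2))*(-4))*((-2 + 1)*4) = (-2*(-2)*(-4))*((-2 + 1)*4) = (4*(-4))*(-1*4) = -16*(-4) = 64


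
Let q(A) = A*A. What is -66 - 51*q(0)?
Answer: -66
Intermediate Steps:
q(A) = A**2
-66 - 51*q(0) = -66 - 51*0**2 = -66 - 51*0 = -66 + 0 = -66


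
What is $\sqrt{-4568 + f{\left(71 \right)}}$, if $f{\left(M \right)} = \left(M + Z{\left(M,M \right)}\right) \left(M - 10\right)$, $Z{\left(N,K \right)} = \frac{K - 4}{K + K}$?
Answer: $\frac{i \sqrt{4198514}}{142} \approx 14.43 i$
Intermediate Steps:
$Z{\left(N,K \right)} = \frac{-4 + K}{2 K}$
$f{\left(M \right)} = \left(-10 + M\right) \left(M + \frac{-4 + M}{2 M}\right)$ ($f{\left(M \right)} = \left(M + \frac{-4 + M}{2 M}\right) \left(M - 10\right) = \left(M + \frac{-4 + M}{2 M}\right) \left(-10 + M\right) = \left(-10 + M\right) \left(M + \frac{-4 + M}{2 M}\right)$)
$\sqrt{-4568 + f{\left(71 \right)}} = \sqrt{-4568 + \left(-7 + 71^{2} + \frac{20}{71} - \frac{1349}{2}\right)} = \sqrt{-4568 + \left(-7 + 5041 + 20 \cdot \frac{1}{71} - \frac{1349}{2}\right)} = \sqrt{-4568 + \left(-7 + 5041 + \frac{20}{71} - \frac{1349}{2}\right)} = \sqrt{-4568 + \frac{619089}{142}} = \sqrt{- \frac{29567}{142}} = \frac{i \sqrt{4198514}}{142}$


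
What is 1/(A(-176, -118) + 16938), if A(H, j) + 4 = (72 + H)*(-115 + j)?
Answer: 1/41166 ≈ 2.4292e-5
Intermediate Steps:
A(H, j) = -4 + (-115 + j)*(72 + H) (A(H, j) = -4 + (72 + H)*(-115 + j) = -4 + (-115 + j)*(72 + H))
1/(A(-176, -118) + 16938) = 1/((-8284 - 115*(-176) + 72*(-118) - 176*(-118)) + 16938) = 1/((-8284 + 20240 - 8496 + 20768) + 16938) = 1/(24228 + 16938) = 1/41166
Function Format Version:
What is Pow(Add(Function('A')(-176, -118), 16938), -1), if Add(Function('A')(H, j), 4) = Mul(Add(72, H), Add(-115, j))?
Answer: Rational(1, 41166) ≈ 2.4292e-5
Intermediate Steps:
Function('A')(H, j) = Add(-4, Mul(Add(-115, j), Add(72, H))) (Function('A')(H, j) = Add(-4, Mul(Add(72, H), Add(-115, j))) = Add(-4, Mul(Add(-115, j), Add(72, H))))
Pow(Add(Function('A')(-176, -118), 16938), -1) = Pow(Add(Add(-8284, Mul(-115, -176), Mul(72, -118), Mul(-176, -118)), 16938), -1) = Pow(Add(Add(-8284, 20240, -8496, 20768), 16938), -1) = Pow(Add(24228, 16938), -1) = Pow(41166, -1) = Rational(1, 41166)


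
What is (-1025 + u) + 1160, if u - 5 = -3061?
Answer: -2921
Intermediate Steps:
u = -3056 (u = 5 - 3061 = -3056)
(-1025 + u) + 1160 = (-1025 - 3056) + 1160 = -4081 + 1160 = -2921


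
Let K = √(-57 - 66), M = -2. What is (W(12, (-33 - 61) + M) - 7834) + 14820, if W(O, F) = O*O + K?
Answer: 7130 + I*√123 ≈ 7130.0 + 11.091*I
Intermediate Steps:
K = I*√123 (K = √(-123) = I*√123 ≈ 11.091*I)
W(O, F) = O² + I*√123 (W(O, F) = O*O + I*√123 = O² + I*√123)
(W(12, (-33 - 61) + M) - 7834) + 14820 = ((12² + I*√123) - 7834) + 14820 = ((144 + I*√123) - 7834) + 14820 = (-7690 + I*√123) + 14820 = 7130 + I*√123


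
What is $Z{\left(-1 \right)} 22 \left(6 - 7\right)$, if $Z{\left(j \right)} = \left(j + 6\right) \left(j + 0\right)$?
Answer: $110$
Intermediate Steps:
$Z{\left(j \right)} = j \left(6 + j\right)$ ($Z{\left(j \right)} = \left(6 + j\right) j = j \left(6 + j\right)$)
$Z{\left(-1 \right)} 22 \left(6 - 7\right) = - (6 - 1) 22 \left(6 - 7\right) = \left(-1\right) 5 \cdot 22 \left(6 - 7\right) = \left(-5\right) 22 \left(-1\right) = \left(-110\right) \left(-1\right) = 110$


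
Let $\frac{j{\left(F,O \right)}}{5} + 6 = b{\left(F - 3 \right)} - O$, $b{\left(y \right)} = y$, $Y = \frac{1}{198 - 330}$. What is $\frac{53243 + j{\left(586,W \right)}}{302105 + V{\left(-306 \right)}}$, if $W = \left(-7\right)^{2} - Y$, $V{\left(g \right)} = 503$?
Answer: $\frac{7376551}{39944256} \approx 0.18467$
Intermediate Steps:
$Y = - \frac{1}{132}$ ($Y = \frac{1}{-132} = - \frac{1}{132} \approx -0.0075758$)
$W = \frac{6469}{132}$ ($W = \left(-7\right)^{2} - - \frac{1}{132} = 49 + \frac{1}{132} = \frac{6469}{132} \approx 49.008$)
$j{\left(F,O \right)} = -45 - 5 O + 5 F$ ($j{\left(F,O \right)} = -30 + 5 \left(\left(F - 3\right) - O\right) = -30 + 5 \left(\left(-3 + F\right) - O\right) = -30 + 5 \left(-3 + F - O\right) = -30 - \left(15 - 5 F + 5 O\right) = -45 - 5 O + 5 F$)
$\frac{53243 + j{\left(586,W \right)}}{302105 + V{\left(-306 \right)}} = \frac{53243 - - \frac{348475}{132}}{302105 + 503} = \frac{53243 - - \frac{348475}{132}}{302608} = \left(53243 + \frac{348475}{132}\right) \frac{1}{302608} = \frac{7376551}{132} \cdot \frac{1}{302608} = \frac{7376551}{39944256}$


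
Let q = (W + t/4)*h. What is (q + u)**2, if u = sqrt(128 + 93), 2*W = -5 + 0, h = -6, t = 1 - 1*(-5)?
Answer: (6 + sqrt(221))**2 ≈ 435.39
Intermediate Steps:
t = 6 (t = 1 + 5 = 6)
W = -5/2 (W = (-5 + 0)/2 = (1/2)*(-5) = -5/2 ≈ -2.5000)
u = sqrt(221) ≈ 14.866
q = 6 (q = (-5/2 + 6/4)*(-6) = (-5/2 + 6*(1/4))*(-6) = (-5/2 + 3/2)*(-6) = -1*(-6) = 6)
(q + u)**2 = (6 + sqrt(221))**2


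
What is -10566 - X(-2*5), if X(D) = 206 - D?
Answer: -10782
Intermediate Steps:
-10566 - X(-2*5) = -10566 - (206 - (-2)*5) = -10566 - (206 - 1*(-10)) = -10566 - (206 + 10) = -10566 - 1*216 = -10566 - 216 = -10782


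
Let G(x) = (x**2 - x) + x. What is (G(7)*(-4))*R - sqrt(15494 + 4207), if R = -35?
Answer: 6860 - 3*sqrt(2189) ≈ 6719.6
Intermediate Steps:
G(x) = x**2
(G(7)*(-4))*R - sqrt(15494 + 4207) = (7**2*(-4))*(-35) - sqrt(15494 + 4207) = (49*(-4))*(-35) - sqrt(19701) = -196*(-35) - 3*sqrt(2189) = 6860 - 3*sqrt(2189)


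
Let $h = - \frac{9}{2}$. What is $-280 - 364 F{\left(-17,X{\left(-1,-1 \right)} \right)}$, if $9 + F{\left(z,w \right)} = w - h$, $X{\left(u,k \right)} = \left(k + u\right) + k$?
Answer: $2450$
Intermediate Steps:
$h = - \frac{9}{2}$ ($h = \left(-9\right) \frac{1}{2} = - \frac{9}{2} \approx -4.5$)
$X{\left(u,k \right)} = u + 2 k$
$F{\left(z,w \right)} = - \frac{9}{2} + w$ ($F{\left(z,w \right)} = -9 + \left(w - - \frac{9}{2}\right) = -9 + \left(w + \frac{9}{2}\right) = -9 + \left(\frac{9}{2} + w\right) = - \frac{9}{2} + w$)
$-280 - 364 F{\left(-17,X{\left(-1,-1 \right)} \right)} = -280 - 364 \left(- \frac{9}{2} + \left(-1 + 2 \left(-1\right)\right)\right) = -280 - 364 \left(- \frac{9}{2} - 3\right) = -280 - -2730 = -280 + 2730 = 2450$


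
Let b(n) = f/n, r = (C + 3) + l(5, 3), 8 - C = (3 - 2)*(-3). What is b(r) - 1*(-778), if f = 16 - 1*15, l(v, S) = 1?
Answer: 11671/15 ≈ 778.07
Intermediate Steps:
C = 11 (C = 8 - (3 - 2)*(-3) = 8 - (-3) = 8 - 1*(-3) = 8 + 3 = 11)
f = 1 (f = 16 - 15 = 1)
r = 15 (r = (11 + 3) + 1 = 14 + 1 = 15)
b(n) = 1/n
b(r) - 1*(-778) = 1/15 - 1*(-778) = 1/15 + 778 = 11671/15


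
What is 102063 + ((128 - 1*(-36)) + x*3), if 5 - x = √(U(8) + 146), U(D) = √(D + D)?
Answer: 102242 - 15*√6 ≈ 1.0221e+5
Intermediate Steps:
U(D) = √2*√D (U(D) = √(2*D) = √2*√D)
x = 5 - 5*√6 (x = 5 - √(√2*√8 + 146) = 5 - √(√2*(2*√2) + 146) = 5 - √(4 + 146) = 5 - √150 = 5 - 5*√6 ≈ -7.2475)
102063 + ((128 - 1*(-36)) + x*3) = 102063 + ((128 - 1*(-36)) + (5 - 5*√6)*3) = 102063 + ((128 + 36) + (15 - 15*√6)) = 102063 + (164 + (15 - 15*√6)) = 102063 + (179 - 15*√6) = 102242 - 15*√6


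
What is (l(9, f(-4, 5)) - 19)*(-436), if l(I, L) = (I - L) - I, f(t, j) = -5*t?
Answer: 17004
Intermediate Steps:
l(I, L) = -L
(l(9, f(-4, 5)) - 19)*(-436) = (-(-5)*(-4) - 19)*(-436) = (-1*20 - 19)*(-436) = (-20 - 19)*(-436) = -39*(-436) = 17004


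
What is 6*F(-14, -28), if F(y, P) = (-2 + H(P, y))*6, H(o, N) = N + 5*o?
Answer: -5616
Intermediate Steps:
F(y, P) = -12 + 6*y + 30*P (F(y, P) = (-2 + (y + 5*P))*6 = (-2 + y + 5*P)*6 = -12 + 6*y + 30*P)
6*F(-14, -28) = 6*(-12 + 6*(-14) + 30*(-28)) = 6*(-12 - 84 - 840) = 6*(-936) = -5616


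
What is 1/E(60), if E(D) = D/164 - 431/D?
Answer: -2460/16771 ≈ -0.14668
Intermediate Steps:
E(D) = -431/D + D/164 (E(D) = D*(1/164) - 431/D = D/164 - 431/D = -431/D + D/164)
1/E(60) = 1/(-431/60 + (1/164)*60) = 1/(-431*1/60 + 15/41) = 1/(-431/60 + 15/41) = 1/(-16771/2460) = -2460/16771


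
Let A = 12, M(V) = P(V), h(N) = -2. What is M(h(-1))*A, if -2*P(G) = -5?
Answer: 30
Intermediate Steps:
P(G) = 5/2 (P(G) = -½*(-5) = 5/2)
M(V) = 5/2
M(h(-1))*A = (5/2)*12 = 30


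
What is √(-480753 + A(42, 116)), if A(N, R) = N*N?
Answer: 3*I*√53221 ≈ 692.09*I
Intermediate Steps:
A(N, R) = N²
√(-480753 + A(42, 116)) = √(-480753 + 42²) = √(-480753 + 1764) = √(-478989) = 3*I*√53221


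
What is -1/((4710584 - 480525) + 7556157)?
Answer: -1/11786216 ≈ -8.4845e-8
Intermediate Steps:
-1/((4710584 - 480525) + 7556157) = -1/(4230059 + 7556157) = -1/11786216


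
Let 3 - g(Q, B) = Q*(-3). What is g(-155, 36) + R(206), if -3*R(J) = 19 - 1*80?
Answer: -1325/3 ≈ -441.67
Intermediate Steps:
g(Q, B) = 3 + 3*Q (g(Q, B) = 3 - Q*(-3) = 3 - (-3)*Q = 3 + 3*Q)
R(J) = 61/3 (R(J) = -(19 - 1*80)/3 = -(19 - 80)/3 = -⅓*(-61) = 61/3)
g(-155, 36) + R(206) = (3 + 3*(-155)) + 61/3 = (3 - 465) + 61/3 = -462 + 61/3 = -1325/3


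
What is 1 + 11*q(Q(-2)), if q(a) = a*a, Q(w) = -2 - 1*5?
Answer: 540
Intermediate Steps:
Q(w) = -7 (Q(w) = -2 - 5 = -7)
q(a) = a**2
1 + 11*q(Q(-2)) = 1 + 11*(-7)**2 = 1 + 11*49 = 1 + 539 = 540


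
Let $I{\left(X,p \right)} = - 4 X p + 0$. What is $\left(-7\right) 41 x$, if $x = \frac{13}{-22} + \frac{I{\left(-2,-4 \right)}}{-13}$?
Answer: $- \frac{153545}{286} \approx -536.87$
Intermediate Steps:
$I{\left(X,p \right)} = - 4 X p$ ($I{\left(X,p \right)} = - 4 X p + 0 = - 4 X p$)
$x = \frac{535}{286}$ ($x = \frac{13}{-22} + \frac{\left(-4\right) \left(-2\right) \left(-4\right)}{-13} = 13 \left(- \frac{1}{22}\right) - - \frac{32}{13} = - \frac{13}{22} + \frac{32}{13} = \frac{535}{286} \approx 1.8706$)
$\left(-7\right) 41 x = \left(-7\right) 41 \cdot \frac{535}{286} = \left(-287\right) \frac{535}{286} = - \frac{153545}{286}$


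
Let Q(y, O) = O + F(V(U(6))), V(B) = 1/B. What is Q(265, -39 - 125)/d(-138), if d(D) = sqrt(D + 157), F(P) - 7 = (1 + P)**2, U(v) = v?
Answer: -5603*sqrt(19)/684 ≈ -35.706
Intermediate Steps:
V(B) = 1/B
F(P) = 7 + (1 + P)**2
d(D) = sqrt(157 + D)
Q(y, O) = 301/36 + O (Q(y, O) = O + (7 + (1 + 1/6)**2) = O + (7 + (7/6)**2) = O + (7 + 49/36) = O + 301/36 = 301/36 + O)
Q(265, -39 - 125)/d(-138) = (301/36 + (-39 - 125))/(sqrt(157 - 138)) = (301/36 - 164)/(sqrt(19)) = -5603*sqrt(19)/684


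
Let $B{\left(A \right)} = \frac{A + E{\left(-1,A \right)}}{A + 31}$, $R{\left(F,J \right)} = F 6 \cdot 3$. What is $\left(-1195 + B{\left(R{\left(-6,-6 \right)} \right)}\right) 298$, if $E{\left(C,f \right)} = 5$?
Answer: $- \frac{27389776}{77} \approx -3.5571 \cdot 10^{5}$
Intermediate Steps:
$R{\left(F,J \right)} = 18 F$ ($R{\left(F,J \right)} = 6 F 3 = 18 F$)
$B{\left(A \right)} = \frac{5 + A}{31 + A}$ ($B{\left(A \right)} = \frac{A + 5}{A + 31} = \frac{5 + A}{31 + A}$)
$\left(-1195 + B{\left(R{\left(-6,-6 \right)} \right)}\right) 298 = \left(-1195 + \frac{5 + 18 \left(-6\right)}{31 + 18 \left(-6\right)}\right) 298 = \left(-1195 + \frac{5 - 108}{31 - 108}\right) 298 = \left(-1195 + \frac{1}{-77} \left(-103\right)\right) 298 = \left(-1195 - - \frac{103}{77}\right) 298 = \left(-1195 + \frac{103}{77}\right) 298 = \left(- \frac{91912}{77}\right) 298 = - \frac{27389776}{77}$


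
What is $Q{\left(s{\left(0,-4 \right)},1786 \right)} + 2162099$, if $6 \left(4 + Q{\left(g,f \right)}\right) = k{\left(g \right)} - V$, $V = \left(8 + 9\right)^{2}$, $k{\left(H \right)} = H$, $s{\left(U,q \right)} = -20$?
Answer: $\frac{4324087}{2} \approx 2.162 \cdot 10^{6}$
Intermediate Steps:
$V = 289$ ($V = 17^{2} = 289$)
$Q{\left(g,f \right)} = - \frac{313}{6} + \frac{g}{6}$ ($Q{\left(g,f \right)} = -4 + \frac{g - 289}{6} = -4 + \frac{-289 + g}{6} = -4 + \left(- \frac{289}{6} + \frac{g}{6}\right) = - \frac{313}{6} + \frac{g}{6}$)
$Q{\left(s{\left(0,-4 \right)},1786 \right)} + 2162099 = \left(- \frac{313}{6} + \frac{1}{6} \left(-20\right)\right) + 2162099 = \left(- \frac{313}{6} - \frac{10}{3}\right) + 2162099 = - \frac{111}{2} + 2162099 = \frac{4324087}{2}$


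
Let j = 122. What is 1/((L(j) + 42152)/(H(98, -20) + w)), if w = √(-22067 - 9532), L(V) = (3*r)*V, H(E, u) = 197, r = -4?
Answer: 197/40688 + 3*I*√3511/40688 ≈ 0.0048417 + 0.0043689*I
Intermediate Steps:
L(V) = -12*V (L(V) = (3*(-4))*V = -12*V)
w = 3*I*√3511 (w = √(-31599) = 3*I*√3511 ≈ 177.76*I)
1/((L(j) + 42152)/(H(98, -20) + w)) = 1/((-12*122 + 42152)/(197 + 3*I*√3511)) = 1/((-1464 + 42152)/(197 + 3*I*√3511)) = 1/(40688/(197 + 3*I*√3511)) = 197/40688 + 3*I*√3511/40688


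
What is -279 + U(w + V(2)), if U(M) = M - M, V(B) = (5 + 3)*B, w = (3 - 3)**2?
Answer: -279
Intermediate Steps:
w = 0 (w = 0**2 = 0)
V(B) = 8*B
U(M) = 0
-279 + U(w + V(2)) = -279 + 0 = -279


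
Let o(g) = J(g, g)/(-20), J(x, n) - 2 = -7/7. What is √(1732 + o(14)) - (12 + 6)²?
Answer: -324 + √173195/10 ≈ -282.38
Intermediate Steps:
J(x, n) = 1 (J(x, n) = 2 - 7/7 = 2 - 7*⅐ = 2 - 1 = 1)
o(g) = -1/20 (o(g) = 1/(-20) = 1*(-1/20) = -1/20)
√(1732 + o(14)) - (12 + 6)² = √(1732 - 1/20) - (12 + 6)² = √(34639/20) - 1*18² = √173195/10 - 1*324 = √173195/10 - 324 = -324 + √173195/10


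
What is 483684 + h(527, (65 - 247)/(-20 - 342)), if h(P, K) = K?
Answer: 87546895/181 ≈ 4.8368e+5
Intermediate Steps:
483684 + h(527, (65 - 247)/(-20 - 342)) = 483684 + (65 - 247)/(-20 - 342) = 483684 - 182/(-362) = 483684 - 182*(-1/362) = 483684 + 91/181 = 87546895/181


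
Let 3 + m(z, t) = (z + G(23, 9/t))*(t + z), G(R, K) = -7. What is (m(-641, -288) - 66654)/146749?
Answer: 535335/146749 ≈ 3.6480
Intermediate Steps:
m(z, t) = -3 + (-7 + z)*(t + z) (m(z, t) = -3 + (z - 7)*(t + z) = -3 + (-7 + z)*(t + z))
(m(-641, -288) - 66654)/146749 = ((-3 + (-641)² - 7*(-288) - 7*(-641) - 288*(-641)) - 66654)/146749 = ((-3 + 410881 + 2016 + 4487 + 184608) - 66654)*(1/146749) = (601989 - 66654)*(1/146749) = 535335*(1/146749) = 535335/146749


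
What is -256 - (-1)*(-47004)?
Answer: -47260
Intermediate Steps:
-256 - (-1)*(-47004) = -256 - 1*47004 = -256 - 47004 = -47260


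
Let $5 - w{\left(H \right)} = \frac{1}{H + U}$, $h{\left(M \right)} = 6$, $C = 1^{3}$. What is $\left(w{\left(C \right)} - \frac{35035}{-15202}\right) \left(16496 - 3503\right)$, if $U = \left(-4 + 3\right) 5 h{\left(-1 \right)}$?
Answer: $\frac{3821722041}{40078} \approx 95357.0$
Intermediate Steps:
$C = 1$
$U = -30$ ($U = \left(-4 + 3\right) 5 \cdot 6 = \left(-1\right) 5 \cdot 6 = \left(-5\right) 6 = -30$)
$w{\left(H \right)} = 5 - \frac{1}{-30 + H}$ ($w{\left(H \right)} = 5 - \frac{1}{H - 30} = 5 - \frac{1}{-30 + H}$)
$\left(w{\left(C \right)} - \frac{35035}{-15202}\right) \left(16496 - 3503\right) = \left(\frac{-151 + 5 \cdot 1}{-30 + 1} - \frac{35035}{-15202}\right) \left(16496 - 3503\right) = \left(\frac{-151 + 5}{-29} - - \frac{3185}{1382}\right) 12993 = \left(\left(- \frac{1}{29}\right) \left(-146\right) + \frac{3185}{1382}\right) 12993 = \left(\frac{146}{29} + \frac{3185}{1382}\right) 12993 = \frac{294137}{40078} \cdot 12993 = \frac{3821722041}{40078}$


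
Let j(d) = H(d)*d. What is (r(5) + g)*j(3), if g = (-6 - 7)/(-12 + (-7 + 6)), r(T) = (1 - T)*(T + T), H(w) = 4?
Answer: -468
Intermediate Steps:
r(T) = 2*T*(1 - T) (r(T) = (1 - T)*(2*T) = 2*T*(1 - T))
j(d) = 4*d
g = 1 (g = -13/(-12 - 1) = -13/(-13) = -13*(-1/13) = 1)
(r(5) + g)*j(3) = (2*5*(1 - 1*5) + 1)*(4*3) = (2*5*(1 - 5) + 1)*12 = (2*5*(-4) + 1)*12 = (-40 + 1)*12 = -39*12 = -468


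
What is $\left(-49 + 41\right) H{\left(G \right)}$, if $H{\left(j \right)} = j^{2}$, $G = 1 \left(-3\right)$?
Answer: $-72$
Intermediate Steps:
$G = -3$
$\left(-49 + 41\right) H{\left(G \right)} = \left(-49 + 41\right) \left(-3\right)^{2} = \left(-8\right) 9 = -72$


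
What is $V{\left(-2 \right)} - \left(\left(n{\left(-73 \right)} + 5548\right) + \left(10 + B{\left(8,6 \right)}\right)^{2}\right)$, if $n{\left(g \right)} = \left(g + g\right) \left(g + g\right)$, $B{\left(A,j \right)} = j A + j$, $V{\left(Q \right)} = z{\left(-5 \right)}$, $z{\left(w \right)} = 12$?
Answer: $-30948$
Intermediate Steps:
$V{\left(Q \right)} = 12$
$B{\left(A,j \right)} = j + A j$ ($B{\left(A,j \right)} = A j + j = j + A j$)
$n{\left(g \right)} = 4 g^{2}$ ($n{\left(g \right)} = 2 g 2 g = 4 g^{2}$)
$V{\left(-2 \right)} - \left(\left(n{\left(-73 \right)} + 5548\right) + \left(10 + B{\left(8,6 \right)}\right)^{2}\right) = 12 - \left(\left(4 \left(-73\right)^{2} + 5548\right) + \left(10 + 6 \left(1 + 8\right)\right)^{2}\right) = 12 - \left(\left(4 \cdot 5329 + 5548\right) + \left(10 + 6 \cdot 9\right)^{2}\right) = 12 - \left(\left(21316 + 5548\right) + \left(10 + 54\right)^{2}\right) = 12 - \left(26864 + 64^{2}\right) = 12 - \left(26864 + 4096\right) = 12 - 30960 = -30948$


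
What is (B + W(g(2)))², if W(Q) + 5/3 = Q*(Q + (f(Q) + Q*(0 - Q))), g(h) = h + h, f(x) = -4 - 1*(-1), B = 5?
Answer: 28900/9 ≈ 3211.1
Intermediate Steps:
f(x) = -3 (f(x) = -4 + 1 = -3)
g(h) = 2*h
W(Q) = -5/3 + Q*(-3 + Q - Q²) (W(Q) = -5/3 + Q*(Q + (-3 + Q*(0 - Q))) = -5/3 + Q*(Q + (-3 + Q*(-Q))) = -5/3 + Q*(Q + (-3 - Q²)) = -5/3 + Q*(-3 + Q - Q²))
(B + W(g(2)))² = (5 + (-5/3 + (2*2)² - (2*2)³ - 6*2))² = (5 + (-5/3 + 4² - 1*4³ - 3*4))² = (5 + (-5/3 + 16 - 1*64 - 12))² = (5 + (-5/3 + 16 - 64 - 12))² = (5 - 185/3)² = (-170/3)² = 28900/9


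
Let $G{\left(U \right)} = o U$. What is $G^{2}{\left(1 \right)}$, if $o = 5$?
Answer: $25$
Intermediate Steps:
$G{\left(U \right)} = 5 U$
$G^{2}{\left(1 \right)} = \left(5 \cdot 1\right)^{2} = 5^{2} = 25$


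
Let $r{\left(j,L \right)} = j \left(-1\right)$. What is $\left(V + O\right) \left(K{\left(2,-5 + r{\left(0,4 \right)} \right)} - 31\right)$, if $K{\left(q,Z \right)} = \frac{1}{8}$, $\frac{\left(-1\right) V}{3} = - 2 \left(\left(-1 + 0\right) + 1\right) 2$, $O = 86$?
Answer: $- \frac{10621}{4} \approx -2655.3$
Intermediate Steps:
$r{\left(j,L \right)} = - j$
$V = 0$ ($V = - 3 - 2 \left(\left(-1 + 0\right) + 1\right) 2 = - 3 - 2 \left(-1 + 1\right) 2 = - 3 \left(-2\right) 0 \cdot 2 = - 3 \cdot 0 \cdot 2 = \left(-3\right) 0 = 0$)
$K{\left(q,Z \right)} = \frac{1}{8}$
$\left(V + O\right) \left(K{\left(2,-5 + r{\left(0,4 \right)} \right)} - 31\right) = \left(0 + 86\right) \left(\frac{1}{8} - 31\right) = 86 \left(- \frac{247}{8}\right) = - \frac{10621}{4}$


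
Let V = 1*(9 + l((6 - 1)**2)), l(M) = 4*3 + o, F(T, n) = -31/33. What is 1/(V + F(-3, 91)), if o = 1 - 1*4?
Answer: 33/563 ≈ 0.058615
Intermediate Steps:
o = -3 (o = 1 - 4 = -3)
F(T, n) = -31/33 (F(T, n) = -31*1/33 = -31/33)
l(M) = 9 (l(M) = 4*3 - 3 = 12 - 3 = 9)
V = 18 (V = 1*(9 + 9) = 1*18 = 18)
1/(V + F(-3, 91)) = 1/(18 - 31/33) = 1/(563/33) = 33/563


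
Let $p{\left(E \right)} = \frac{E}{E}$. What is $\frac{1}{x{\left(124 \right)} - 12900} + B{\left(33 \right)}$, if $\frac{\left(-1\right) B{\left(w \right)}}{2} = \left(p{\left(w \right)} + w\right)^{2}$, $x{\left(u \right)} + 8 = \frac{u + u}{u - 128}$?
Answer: $- \frac{29986641}{12970} \approx -2312.0$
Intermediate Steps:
$x{\left(u \right)} = -8 + \frac{2 u}{-128 + u}$ ($x{\left(u \right)} = -8 + \frac{u + u}{u - 128} = -8 + \frac{2 u}{-128 + u}$)
$p{\left(E \right)} = 1$
$B{\left(w \right)} = - 2 \left(1 + w\right)^{2}$
$\frac{1}{x{\left(124 \right)} - 12900} + B{\left(33 \right)} = \frac{1}{\frac{2 \left(512 - 372\right)}{-128 + 124} - 12900} - 2 \left(1 + 33\right)^{2} = \frac{1}{\frac{2 \left(512 - 372\right)}{-4} - 12900} - 2 \cdot 34^{2} = \frac{1}{2 \left(- \frac{1}{4}\right) 140 - 12900} - 2312 = \frac{1}{-70 - 12900} - 2312 = \frac{1}{-12970} - 2312 = - \frac{1}{12970} - 2312 = - \frac{29986641}{12970}$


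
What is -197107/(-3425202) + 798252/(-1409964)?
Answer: -204688381063/402450959394 ≈ -0.50860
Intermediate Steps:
-197107/(-3425202) + 798252/(-1409964) = -197107*(-1/3425202) + 798252*(-1/1409964) = 197107/3425202 - 66521/117497 = -204688381063/402450959394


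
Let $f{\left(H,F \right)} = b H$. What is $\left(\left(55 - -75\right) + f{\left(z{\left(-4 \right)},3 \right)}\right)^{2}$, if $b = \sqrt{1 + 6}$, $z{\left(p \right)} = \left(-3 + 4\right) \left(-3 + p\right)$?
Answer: $17243 - 1820 \sqrt{7} \approx 12428.0$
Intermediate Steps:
$z{\left(p \right)} = -3 + p$ ($z{\left(p \right)} = 1 \left(-3 + p\right) = -3 + p$)
$b = \sqrt{7} \approx 2.6458$
$f{\left(H,F \right)} = H \sqrt{7}$ ($f{\left(H,F \right)} = \sqrt{7} H = H \sqrt{7}$)
$\left(\left(55 - -75\right) + f{\left(z{\left(-4 \right)},3 \right)}\right)^{2} = \left(\left(55 - -75\right) + \left(-3 - 4\right) \sqrt{7}\right)^{2} = \left(\left(55 + 75\right) - 7 \sqrt{7}\right)^{2} = \left(130 - 7 \sqrt{7}\right)^{2}$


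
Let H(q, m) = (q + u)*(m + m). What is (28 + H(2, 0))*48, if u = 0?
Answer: 1344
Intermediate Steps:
H(q, m) = 2*m*q (H(q, m) = (q + 0)*(m + m) = q*(2*m) = 2*m*q)
(28 + H(2, 0))*48 = (28 + 2*0*2)*48 = (28 + 0)*48 = 28*48 = 1344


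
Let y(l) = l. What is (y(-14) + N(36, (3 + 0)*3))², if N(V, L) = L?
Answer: 25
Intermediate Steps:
(y(-14) + N(36, (3 + 0)*3))² = (-14 + (3 + 0)*3)² = (-14 + 3*3)² = (-14 + 9)² = (-5)² = 25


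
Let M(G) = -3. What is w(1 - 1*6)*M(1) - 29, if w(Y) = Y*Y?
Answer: -104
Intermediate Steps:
w(Y) = Y²
w(1 - 1*6)*M(1) - 29 = (1 - 1*6)²*(-3) - 29 = (1 - 6)²*(-3) - 29 = (-5)²*(-3) - 29 = 25*(-3) - 29 = -75 - 29 = -104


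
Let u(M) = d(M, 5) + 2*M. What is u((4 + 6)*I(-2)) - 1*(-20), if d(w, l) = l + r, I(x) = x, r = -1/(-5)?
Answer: -74/5 ≈ -14.800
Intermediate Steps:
r = ⅕ (r = -1*(-⅕) = ⅕ ≈ 0.20000)
d(w, l) = ⅕ + l (d(w, l) = l + ⅕ = ⅕ + l)
u(M) = 26/5 + 2*M (u(M) = (⅕ + 5) + 2*M = 26/5 + 2*M)
u((4 + 6)*I(-2)) - 1*(-20) = (26/5 + 2*((4 + 6)*(-2))) - 1*(-20) = (26/5 + 2*(10*(-2))) + 20 = (26/5 + 2*(-20)) + 20 = (26/5 - 40) + 20 = -174/5 + 20 = -74/5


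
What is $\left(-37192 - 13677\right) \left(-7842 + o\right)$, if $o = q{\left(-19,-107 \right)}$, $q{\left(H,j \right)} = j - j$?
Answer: $398914698$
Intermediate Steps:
$q{\left(H,j \right)} = 0$
$o = 0$
$\left(-37192 - 13677\right) \left(-7842 + o\right) = \left(-37192 - 13677\right) \left(-7842 + 0\right) = \left(-50869\right) \left(-7842\right) = 398914698$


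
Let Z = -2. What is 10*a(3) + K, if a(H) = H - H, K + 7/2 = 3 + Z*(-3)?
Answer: 11/2 ≈ 5.5000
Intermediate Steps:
K = 11/2 (K = -7/2 + (3 - 2*(-3)) = -7/2 + (3 + 6) = -7/2 + 9 = 11/2 ≈ 5.5000)
a(H) = 0
10*a(3) + K = 10*0 + 11/2 = 0 + 11/2 = 11/2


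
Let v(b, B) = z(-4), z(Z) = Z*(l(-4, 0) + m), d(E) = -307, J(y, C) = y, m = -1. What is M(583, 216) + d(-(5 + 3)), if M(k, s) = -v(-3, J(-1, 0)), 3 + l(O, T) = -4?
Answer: -339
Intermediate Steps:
l(O, T) = -7 (l(O, T) = -3 - 4 = -7)
z(Z) = -8*Z (z(Z) = Z*(-7 - 1) = Z*(-8) = -8*Z)
v(b, B) = 32 (v(b, B) = -8*(-4) = 32)
M(k, s) = -32 (M(k, s) = -1*32 = -32)
M(583, 216) + d(-(5 + 3)) = -32 - 307 = -339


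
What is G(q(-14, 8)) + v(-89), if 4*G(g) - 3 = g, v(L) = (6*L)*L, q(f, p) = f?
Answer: 190093/4 ≈ 47523.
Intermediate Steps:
v(L) = 6*L²
G(g) = ¾ + g/4
G(q(-14, 8)) + v(-89) = (¾ + (¼)*(-14)) + 6*(-89)² = (¾ - 7/2) + 6*7921 = -11/4 + 47526 = 190093/4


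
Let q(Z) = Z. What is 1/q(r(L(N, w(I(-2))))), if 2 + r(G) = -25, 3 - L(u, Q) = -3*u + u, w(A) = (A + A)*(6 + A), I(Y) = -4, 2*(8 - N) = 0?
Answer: -1/27 ≈ -0.037037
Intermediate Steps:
N = 8 (N = 8 - 1/2*0 = 8 + 0 = 8)
w(A) = 2*A*(6 + A) (w(A) = (2*A)*(6 + A) = 2*A*(6 + A))
L(u, Q) = 3 + 2*u (L(u, Q) = 3 - (-3*u + u) = 3 - (-2)*u = 3 + 2*u)
r(G) = -27 (r(G) = -2 - 25 = -27)
1/q(r(L(N, w(I(-2))))) = 1/(-27) = -1/27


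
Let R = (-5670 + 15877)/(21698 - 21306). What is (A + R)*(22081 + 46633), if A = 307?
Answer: 4485340707/196 ≈ 2.2884e+7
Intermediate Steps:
R = 10207/392 ≈ 26.038
(A + R)*(22081 + 46633) = (307 + 10207/392)*(22081 + 46633) = (130551/392)*68714 = 4485340707/196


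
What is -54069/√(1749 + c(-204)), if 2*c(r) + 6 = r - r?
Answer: -18023*√194/194 ≈ -1294.0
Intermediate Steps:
c(r) = -3 (c(r) = -3 + (r - r)/2 = -3 + (½)*0 = -3 + 0 = -3)
-54069/√(1749 + c(-204)) = -54069/√(1749 - 3) = -54069*√194/582 = -18023*√194/194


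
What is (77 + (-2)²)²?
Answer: 6561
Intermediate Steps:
(77 + (-2)²)² = (77 + 4)² = 81² = 6561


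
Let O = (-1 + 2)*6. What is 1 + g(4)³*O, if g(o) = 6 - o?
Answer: 49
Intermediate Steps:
O = 6 (O = 1*6 = 6)
1 + g(4)³*O = 1 + (6 - 1*4)³*6 = 1 + (6 - 4)³*6 = 1 + 2³*6 = 1 + 8*6 = 1 + 48 = 49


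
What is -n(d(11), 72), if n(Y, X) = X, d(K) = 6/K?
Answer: -72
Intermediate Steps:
-n(d(11), 72) = -1*72 = -72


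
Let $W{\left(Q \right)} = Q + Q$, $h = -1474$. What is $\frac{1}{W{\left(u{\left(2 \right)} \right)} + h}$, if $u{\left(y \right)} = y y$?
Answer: $- \frac{1}{1466} \approx -0.00068213$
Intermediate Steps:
$u{\left(y \right)} = y^{2}$
$W{\left(Q \right)} = 2 Q$
$\frac{1}{W{\left(u{\left(2 \right)} \right)} + h} = \frac{1}{2 \cdot 2^{2} - 1474} = \frac{1}{2 \cdot 4 - 1474} = \frac{1}{8 - 1474} = \frac{1}{-1466} = - \frac{1}{1466}$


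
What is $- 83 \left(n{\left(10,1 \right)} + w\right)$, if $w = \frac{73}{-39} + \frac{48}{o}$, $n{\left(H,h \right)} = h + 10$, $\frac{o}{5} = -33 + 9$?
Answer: $- \frac{141266}{195} \approx -724.44$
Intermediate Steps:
$o = -120$ ($o = 5 \left(-33 + 9\right) = 5 \left(-24\right) = -120$)
$n{\left(H,h \right)} = 10 + h$
$w = - \frac{443}{195}$ ($w = \frac{73}{-39} + \frac{48}{-120} = 73 \left(- \frac{1}{39}\right) + 48 \left(- \frac{1}{120}\right) = - \frac{73}{39} - \frac{2}{5} = - \frac{443}{195} \approx -2.2718$)
$- 83 \left(n{\left(10,1 \right)} + w\right) = - 83 \left(\left(10 + 1\right) - \frac{443}{195}\right) = - 83 \left(11 - \frac{443}{195}\right) = \left(-83\right) \frac{1702}{195} = - \frac{141266}{195}$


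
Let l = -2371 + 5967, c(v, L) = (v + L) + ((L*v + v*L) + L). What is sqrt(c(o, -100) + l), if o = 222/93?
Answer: 5*sqrt(112282)/31 ≈ 54.046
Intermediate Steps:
o = 74/31 (o = 222*(1/93) = 74/31 ≈ 2.3871)
c(v, L) = v + 2*L + 2*L*v (c(v, L) = (L + v) + ((L*v + L*v) + L) = (L + v) + (2*L*v + L) = (L + v) + (L + 2*L*v) = v + 2*L + 2*L*v)
l = 3596
sqrt(c(o, -100) + l) = sqrt((74/31 + 2*(-100) + 2*(-100)*(74/31)) + 3596) = sqrt((74/31 - 200 - 14800/31) + 3596) = sqrt(-20926/31 + 3596) = sqrt(90550/31) = 5*sqrt(112282)/31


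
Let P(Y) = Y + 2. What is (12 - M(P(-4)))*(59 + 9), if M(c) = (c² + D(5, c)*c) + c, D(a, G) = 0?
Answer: 680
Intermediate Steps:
P(Y) = 2 + Y
M(c) = c + c² (M(c) = (c² + 0*c) + c = (c² + 0) + c = c² + c = c + c²)
(12 - M(P(-4)))*(59 + 9) = (12 - (2 - 4)*(1 + (2 - 4)))*(59 + 9) = (12 - (-2)*(1 - 2))*68 = (12 - (-2)*(-1))*68 = (12 - 1*2)*68 = (12 - 2)*68 = 10*68 = 680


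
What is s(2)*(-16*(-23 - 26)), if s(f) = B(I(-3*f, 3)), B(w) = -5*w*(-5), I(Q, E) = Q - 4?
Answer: -196000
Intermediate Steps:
I(Q, E) = -4 + Q
B(w) = 25*w
s(f) = -100 - 75*f (s(f) = 25*(-4 - 3*f) = -100 - 75*f)
s(2)*(-16*(-23 - 26)) = (-100 - 75*2)*(-16*(-23 - 26)) = (-100 - 150)*(-16*(-49)) = -250*784 = -196000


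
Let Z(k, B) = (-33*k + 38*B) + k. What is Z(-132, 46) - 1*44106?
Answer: -38134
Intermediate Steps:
Z(k, B) = -32*k + 38*B
Z(-132, 46) - 1*44106 = (-32*(-132) + 38*46) - 1*44106 = (4224 + 1748) - 44106 = 5972 - 44106 = -38134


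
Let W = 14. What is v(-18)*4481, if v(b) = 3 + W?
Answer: 76177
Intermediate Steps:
v(b) = 17 (v(b) = 3 + 14 = 17)
v(-18)*4481 = 17*4481 = 76177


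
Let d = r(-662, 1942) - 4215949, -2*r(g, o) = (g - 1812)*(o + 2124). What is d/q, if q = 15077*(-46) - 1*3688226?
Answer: -813693/4381768 ≈ -0.18570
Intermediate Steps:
r(g, o) = -(-1812 + g)*(2124 + o)/2 (r(g, o) = -(g - 1812)*(o + 2124)/2 = -(-1812 + g)*(2124 + o)/2)
q = -4381768 (q = -693542 - 3688226 = -4381768)
d = 813693 (d = (1924344 - 1062*(-662) + 906*1942 - 1/2*(-662)*1942) - 4215949 = (1924344 + 703044 + 1759452 + 642802) - 4215949 = 5029642 - 4215949 = 813693)
d/q = 813693/(-4381768) = 813693*(-1/4381768) = -813693/4381768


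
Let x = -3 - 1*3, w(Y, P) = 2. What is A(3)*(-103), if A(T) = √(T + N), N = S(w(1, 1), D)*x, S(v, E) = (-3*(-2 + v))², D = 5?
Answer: -103*√3 ≈ -178.40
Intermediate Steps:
S(v, E) = (6 - 3*v)²
x = -6 (x = -3 - 3 = -6)
N = 0 (N = (9*(-2 + 2)²)*(-6) = (9*0²)*(-6) = (9*0)*(-6) = 0*(-6) = 0)
A(T) = √T (A(T) = √(T + 0) = √T)
A(3)*(-103) = √3*(-103) = -103*√3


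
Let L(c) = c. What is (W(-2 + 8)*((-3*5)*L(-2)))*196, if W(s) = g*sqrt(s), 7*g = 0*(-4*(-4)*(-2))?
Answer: 0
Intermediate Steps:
g = 0 (g = (0*(-4*(-4)*(-2)))/7 = (0*(16*(-2)))/7 = (0*(-32))/7 = (1/7)*0 = 0)
W(s) = 0 (W(s) = 0*sqrt(s) = 0)
(W(-2 + 8)*((-3*5)*L(-2)))*196 = (0*(-3*5*(-2)))*196 = (0*(-15*(-2)))*196 = (0*30)*196 = 0*196 = 0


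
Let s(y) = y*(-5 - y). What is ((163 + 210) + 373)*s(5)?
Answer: -37300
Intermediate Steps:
((163 + 210) + 373)*s(5) = ((163 + 210) + 373)*(-1*5*(5 + 5)) = (373 + 373)*(-1*5*10) = 746*(-50) = -37300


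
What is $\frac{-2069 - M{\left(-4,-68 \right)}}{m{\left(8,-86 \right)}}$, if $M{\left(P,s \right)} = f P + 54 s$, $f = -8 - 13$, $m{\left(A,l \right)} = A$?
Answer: $\frac{1519}{8} \approx 189.88$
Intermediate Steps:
$f = -21$ ($f = -8 + \left(-13 + 0\right) = -8 - 13 = -21$)
$M{\left(P,s \right)} = - 21 P + 54 s$
$\frac{-2069 - M{\left(-4,-68 \right)}}{m{\left(8,-86 \right)}} = \frac{-2069 - \left(\left(-21\right) \left(-4\right) + 54 \left(-68\right)\right)}{8} = \left(-2069 - \left(84 - 3672\right)\right) \frac{1}{8} = \left(-2069 - -3588\right) \frac{1}{8} = \left(-2069 + 3588\right) \frac{1}{8} = 1519 \cdot \frac{1}{8} = \frac{1519}{8}$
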